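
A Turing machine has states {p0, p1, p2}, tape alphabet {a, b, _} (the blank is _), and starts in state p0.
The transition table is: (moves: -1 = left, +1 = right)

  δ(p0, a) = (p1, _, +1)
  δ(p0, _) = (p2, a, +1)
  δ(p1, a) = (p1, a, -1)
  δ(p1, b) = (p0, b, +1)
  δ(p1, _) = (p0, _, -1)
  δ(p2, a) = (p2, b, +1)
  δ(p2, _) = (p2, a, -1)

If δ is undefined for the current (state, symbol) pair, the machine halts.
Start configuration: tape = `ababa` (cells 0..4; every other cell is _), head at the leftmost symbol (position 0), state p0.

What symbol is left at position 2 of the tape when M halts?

_

state=p0 head=0 tape=[a]baba__   (p0,a)→(p1,_,+1)
state=p1 head=1 tape=_[b]aba__   (p1,b)→(p0,b,+1)
state=p0 head=2 tape=_b[a]ba__   (p0,a)→(p1,_,+1)
state=p1 head=3 tape=_b_[b]a__   (p1,b)→(p0,b,+1)
state=p0 head=4 tape=_b_b[a]__   (p0,a)→(p1,_,+1)
state=p1 head=5 tape=_b_b_[_]_   (p1,_)→(p0,_,-1)
state=p0 head=4 tape=_b_b[_]__   (p0,_)→(p2,a,+1)
state=p2 head=5 tape=_b_ba[_]_   (p2,_)→(p2,a,-1)
state=p2 head=4 tape=_b_b[a]a_   (p2,a)→(p2,b,+1)
state=p2 head=5 tape=_b_bb[a]_   (p2,a)→(p2,b,+1)
state=p2 head=6 tape=_b_bbb[_]   (p2,_)→(p2,a,-1)
state=p2 head=5 tape=_b_bb[b]a
Cell 2 holds _ when M halts.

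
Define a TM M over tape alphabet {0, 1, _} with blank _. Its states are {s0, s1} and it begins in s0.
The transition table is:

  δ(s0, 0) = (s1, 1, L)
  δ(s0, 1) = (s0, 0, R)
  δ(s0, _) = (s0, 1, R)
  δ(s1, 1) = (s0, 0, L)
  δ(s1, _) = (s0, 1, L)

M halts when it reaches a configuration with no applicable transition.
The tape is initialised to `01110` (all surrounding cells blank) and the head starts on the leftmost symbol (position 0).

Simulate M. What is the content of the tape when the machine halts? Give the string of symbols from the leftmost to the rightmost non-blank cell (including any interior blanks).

s0 | __[0]1110   read 0 → write 1, move L, go to s1
s1 | _[_]11110   read _ → write 1, move L, go to s0
s0 | [_]111110   read _ → write 1, move R, go to s0
s0 | 1[1]11110   read 1 → write 0, move R, go to s0
s0 | 10[1]1110   read 1 → write 0, move R, go to s0
s0 | 100[1]110   read 1 → write 0, move R, go to s0
s0 | 1000[1]10   read 1 → write 0, move R, go to s0
s0 | 10000[1]0   read 1 → write 0, move R, go to s0
s0 | 100000[0]   read 0 → write 1, move L, go to s1
s1 | 10000[0]1
The non-blank tape span at halt is 1000001.

1000001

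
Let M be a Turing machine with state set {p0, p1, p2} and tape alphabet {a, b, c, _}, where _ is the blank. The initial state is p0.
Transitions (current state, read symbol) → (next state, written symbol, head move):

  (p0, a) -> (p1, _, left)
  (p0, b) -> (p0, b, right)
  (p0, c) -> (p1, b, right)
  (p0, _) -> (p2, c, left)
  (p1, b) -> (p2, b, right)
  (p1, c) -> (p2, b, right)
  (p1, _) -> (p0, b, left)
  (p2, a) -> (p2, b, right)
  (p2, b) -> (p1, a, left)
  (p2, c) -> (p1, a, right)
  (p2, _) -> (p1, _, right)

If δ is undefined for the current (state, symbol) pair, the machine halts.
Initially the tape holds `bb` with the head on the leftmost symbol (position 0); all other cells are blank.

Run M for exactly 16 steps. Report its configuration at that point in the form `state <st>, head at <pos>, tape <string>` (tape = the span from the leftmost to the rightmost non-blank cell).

state p1, head at 2, tape bb_acb

p0 | [b]b____   read b → write b, move right, go to p0
p0 | b[b]____   read b → write b, move right, go to p0
p0 | bb[_]___   read _ → write c, move left, go to p2
p2 | b[b]c___   read b → write a, move left, go to p1
p1 | [b]ac___   read b → write b, move right, go to p2
p2 | b[a]c___   read a → write b, move right, go to p2
p2 | bb[c]___   read c → write a, move right, go to p1
p1 | bba[_]__   read _ → write b, move left, go to p0
p0 | bb[a]b__   read a → write _, move left, go to p1
p1 | b[b]_b__   read b → write b, move right, go to p2
p2 | bb[_]b__   read _ → write _, move right, go to p1
p1 | bb_[b]__   read b → write b, move right, go to p2
p2 | bb_b[_]_   read _ → write _, move right, go to p1
p1 | bb_b_[_]   read _ → write b, move left, go to p0
p0 | bb_b[_]b   read _ → write c, move left, go to p2
p2 | bb_[b]cb   read b → write a, move left, go to p1
p1 | bb[_]acb
After 16 steps: state p1, head at 2, tape bb_acb.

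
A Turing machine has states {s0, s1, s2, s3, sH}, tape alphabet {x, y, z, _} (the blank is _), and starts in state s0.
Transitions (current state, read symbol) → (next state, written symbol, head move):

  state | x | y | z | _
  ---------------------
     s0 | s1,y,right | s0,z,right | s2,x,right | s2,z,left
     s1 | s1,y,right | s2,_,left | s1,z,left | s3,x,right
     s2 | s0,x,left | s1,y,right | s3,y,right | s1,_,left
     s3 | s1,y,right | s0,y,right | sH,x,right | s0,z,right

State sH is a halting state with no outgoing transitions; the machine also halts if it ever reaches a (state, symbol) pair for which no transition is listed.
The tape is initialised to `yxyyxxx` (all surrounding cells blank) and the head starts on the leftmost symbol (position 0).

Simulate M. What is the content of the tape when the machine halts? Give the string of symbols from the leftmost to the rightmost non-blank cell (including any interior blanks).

zyxyyyyxyx

s0 | [y]xyyxxx____   read y → write z, move right, go to s0
s0 | z[x]yyxxx____   read x → write y, move right, go to s1
s1 | zy[y]yxxx____   read y → write _, move left, go to s2
s2 | z[y]_yxxx____   read y → write y, move right, go to s1
s1 | zy[_]yxxx____   read _ → write x, move right, go to s3
s3 | zyx[y]xxx____   read y → write y, move right, go to s0
s0 | zyxy[x]xx____   read x → write y, move right, go to s1
s1 | zyxyy[x]x____   read x → write y, move right, go to s1
s1 | zyxyyy[x]____   read x → write y, move right, go to s1
s1 | zyxyyyy[_]___   read _ → write x, move right, go to s3
s3 | zyxyyyyx[_]__   read _ → write z, move right, go to s0
s0 | zyxyyyyxz[_]_   read _ → write z, move left, go to s2
s2 | zyxyyyyx[z]z_   read z → write y, move right, go to s3
s3 | zyxyyyyxy[z]_   read z → write x, move right, go to sH
sH | zyxyyyyxyx[_]
The non-blank tape span at halt is zyxyyyyxyx.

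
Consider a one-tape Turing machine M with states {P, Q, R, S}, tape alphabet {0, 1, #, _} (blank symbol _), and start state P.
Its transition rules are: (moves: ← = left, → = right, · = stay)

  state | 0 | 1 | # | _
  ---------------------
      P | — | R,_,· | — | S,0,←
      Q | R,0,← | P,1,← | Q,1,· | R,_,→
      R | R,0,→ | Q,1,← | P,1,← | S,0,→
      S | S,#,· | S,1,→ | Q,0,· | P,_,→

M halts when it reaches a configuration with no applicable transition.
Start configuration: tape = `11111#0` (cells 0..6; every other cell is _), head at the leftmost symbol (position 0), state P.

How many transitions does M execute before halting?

state=P head=0 tape=[1]1111#0   (P,1)→(R,_,·)
state=R head=0 tape=[_]1111#0   (R,_)→(S,0,→)
state=S head=1 tape=0[1]111#0   (S,1)→(S,1,→)
state=S head=2 tape=01[1]11#0   (S,1)→(S,1,→)
state=S head=3 tape=011[1]1#0   (S,1)→(S,1,→)
state=S head=4 tape=0111[1]#0   (S,1)→(S,1,→)
state=S head=5 tape=01111[#]0   (S,#)→(Q,0,·)
state=Q head=5 tape=01111[0]0   (Q,0)→(R,0,←)
state=R head=4 tape=0111[1]00   (R,1)→(Q,1,←)
state=Q head=3 tape=011[1]100   (Q,1)→(P,1,←)
state=P head=2 tape=01[1]1100   (P,1)→(R,_,·)
state=R head=2 tape=01[_]1100   (R,_)→(S,0,→)
state=S head=3 tape=010[1]100   (S,1)→(S,1,→)
state=S head=4 tape=0101[1]00   (S,1)→(S,1,→)
state=S head=5 tape=01011[0]0   (S,0)→(S,#,·)
state=S head=5 tape=01011[#]0   (S,#)→(Q,0,·)
state=Q head=5 tape=01011[0]0   (Q,0)→(R,0,←)
state=R head=4 tape=0101[1]00   (R,1)→(Q,1,←)
state=Q head=3 tape=010[1]100   (Q,1)→(P,1,←)
state=P head=2 tape=01[0]1100
M halts after 19 transitions.

19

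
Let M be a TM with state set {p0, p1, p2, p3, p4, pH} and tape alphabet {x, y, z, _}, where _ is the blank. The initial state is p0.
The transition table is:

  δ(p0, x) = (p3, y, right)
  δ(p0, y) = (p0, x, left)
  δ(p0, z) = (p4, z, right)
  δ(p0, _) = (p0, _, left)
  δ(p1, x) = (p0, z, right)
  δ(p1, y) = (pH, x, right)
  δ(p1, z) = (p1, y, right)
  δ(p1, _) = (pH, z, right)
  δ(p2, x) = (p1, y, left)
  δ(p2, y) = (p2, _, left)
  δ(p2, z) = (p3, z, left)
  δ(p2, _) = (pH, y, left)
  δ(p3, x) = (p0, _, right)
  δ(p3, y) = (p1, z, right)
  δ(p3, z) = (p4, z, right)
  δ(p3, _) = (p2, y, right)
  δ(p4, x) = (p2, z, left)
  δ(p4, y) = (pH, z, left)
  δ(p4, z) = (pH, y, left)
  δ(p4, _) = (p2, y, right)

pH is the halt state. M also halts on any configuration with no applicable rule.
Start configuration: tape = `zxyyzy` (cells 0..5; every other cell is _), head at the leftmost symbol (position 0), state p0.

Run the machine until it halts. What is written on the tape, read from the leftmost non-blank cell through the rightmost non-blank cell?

zyyxyzy

p0 | _[z]xyyzy   read z → write z, move right, go to p4
p4 | _z[x]yyzy   read x → write z, move left, go to p2
p2 | _[z]zyyzy   read z → write z, move left, go to p3
p3 | [_]zzyyzy   read _ → write y, move right, go to p2
p2 | y[z]zyyzy   read z → write z, move left, go to p3
p3 | [y]zzyyzy   read y → write z, move right, go to p1
p1 | z[z]zyyzy   read z → write y, move right, go to p1
p1 | zy[z]yyzy   read z → write y, move right, go to p1
p1 | zyy[y]yzy   read y → write x, move right, go to pH
pH | zyyx[y]zy
The non-blank tape span at halt is zyyxyzy.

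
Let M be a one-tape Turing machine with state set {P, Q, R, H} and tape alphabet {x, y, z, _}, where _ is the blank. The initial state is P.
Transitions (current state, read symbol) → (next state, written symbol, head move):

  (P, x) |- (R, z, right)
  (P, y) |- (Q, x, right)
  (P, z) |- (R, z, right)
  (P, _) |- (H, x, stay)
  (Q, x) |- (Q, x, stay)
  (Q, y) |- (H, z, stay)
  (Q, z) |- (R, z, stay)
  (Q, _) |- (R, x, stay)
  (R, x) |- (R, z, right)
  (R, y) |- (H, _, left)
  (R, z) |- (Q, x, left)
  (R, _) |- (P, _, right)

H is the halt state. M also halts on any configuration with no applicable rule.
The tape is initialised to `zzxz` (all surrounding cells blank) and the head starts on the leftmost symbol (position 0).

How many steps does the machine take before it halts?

state=P head=0 tape=__[z]zxz__   (P,z)→(R,z,right)
state=R head=1 tape=__z[z]xz__   (R,z)→(Q,x,left)
state=Q head=0 tape=__[z]xxz__   (Q,z)→(R,z,stay)
state=R head=0 tape=__[z]xxz__   (R,z)→(Q,x,left)
state=Q head=-1 tape=_[_]xxxz__   (Q,_)→(R,x,stay)
state=R head=-1 tape=_[x]xxxz__   (R,x)→(R,z,right)
state=R head=0 tape=_z[x]xxz__   (R,x)→(R,z,right)
state=R head=1 tape=_zz[x]xz__   (R,x)→(R,z,right)
state=R head=2 tape=_zzz[x]z__   (R,x)→(R,z,right)
state=R head=3 tape=_zzzz[z]__   (R,z)→(Q,x,left)
state=Q head=2 tape=_zzz[z]x__   (Q,z)→(R,z,stay)
state=R head=2 tape=_zzz[z]x__   (R,z)→(Q,x,left)
state=Q head=1 tape=_zz[z]xx__   (Q,z)→(R,z,stay)
state=R head=1 tape=_zz[z]xx__   (R,z)→(Q,x,left)
state=Q head=0 tape=_z[z]xxx__   (Q,z)→(R,z,stay)
state=R head=0 tape=_z[z]xxx__   (R,z)→(Q,x,left)
state=Q head=-1 tape=_[z]xxxx__   (Q,z)→(R,z,stay)
state=R head=-1 tape=_[z]xxxx__   (R,z)→(Q,x,left)
state=Q head=-2 tape=[_]xxxxx__   (Q,_)→(R,x,stay)
state=R head=-2 tape=[x]xxxxx__   (R,x)→(R,z,right)
state=R head=-1 tape=z[x]xxxx__   (R,x)→(R,z,right)
state=R head=0 tape=zz[x]xxx__   (R,x)→(R,z,right)
state=R head=1 tape=zzz[x]xx__   (R,x)→(R,z,right)
state=R head=2 tape=zzzz[x]x__   (R,x)→(R,z,right)
state=R head=3 tape=zzzzz[x]__   (R,x)→(R,z,right)
state=R head=4 tape=zzzzzz[_]_   (R,_)→(P,_,right)
state=P head=5 tape=zzzzzz_[_]   (P,_)→(H,x,stay)
state=H head=5 tape=zzzzzz_[x]
M halts after 27 transitions.

27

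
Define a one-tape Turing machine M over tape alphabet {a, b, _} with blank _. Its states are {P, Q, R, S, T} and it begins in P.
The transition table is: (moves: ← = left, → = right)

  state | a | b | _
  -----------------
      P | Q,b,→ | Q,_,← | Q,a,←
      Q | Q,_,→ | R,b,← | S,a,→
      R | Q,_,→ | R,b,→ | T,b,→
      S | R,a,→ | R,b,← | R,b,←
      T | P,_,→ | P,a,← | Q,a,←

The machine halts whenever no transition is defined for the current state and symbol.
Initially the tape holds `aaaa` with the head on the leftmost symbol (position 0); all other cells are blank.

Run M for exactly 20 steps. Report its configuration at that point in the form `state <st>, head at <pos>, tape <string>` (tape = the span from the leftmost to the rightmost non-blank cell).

state=P head=0 tape=[a]aaa__   (P,a)→(Q,b,→)
state=Q head=1 tape=b[a]aa__   (Q,a)→(Q,_,→)
state=Q head=2 tape=b_[a]a__   (Q,a)→(Q,_,→)
state=Q head=3 tape=b__[a]__   (Q,a)→(Q,_,→)
state=Q head=4 tape=b___[_]_   (Q,_)→(S,a,→)
state=S head=5 tape=b___a[_]   (S,_)→(R,b,←)
state=R head=4 tape=b___[a]b   (R,a)→(Q,_,→)
state=Q head=5 tape=b____[b]   (Q,b)→(R,b,←)
state=R head=4 tape=b___[_]b   (R,_)→(T,b,→)
state=T head=5 tape=b___b[b]   (T,b)→(P,a,←)
state=P head=4 tape=b___[b]a   (P,b)→(Q,_,←)
state=Q head=3 tape=b__[_]_a   (Q,_)→(S,a,→)
state=S head=4 tape=b__a[_]a   (S,_)→(R,b,←)
state=R head=3 tape=b__[a]ba   (R,a)→(Q,_,→)
state=Q head=4 tape=b___[b]a   (Q,b)→(R,b,←)
state=R head=3 tape=b__[_]ba   (R,_)→(T,b,→)
state=T head=4 tape=b__b[b]a   (T,b)→(P,a,←)
state=P head=3 tape=b__[b]aa   (P,b)→(Q,_,←)
state=Q head=2 tape=b_[_]_aa   (Q,_)→(S,a,→)
state=S head=3 tape=b_a[_]aa   (S,_)→(R,b,←)
state=R head=2 tape=b_[a]baa
After 20 steps: state R, head at 2, tape b_abaa.

state R, head at 2, tape b_abaa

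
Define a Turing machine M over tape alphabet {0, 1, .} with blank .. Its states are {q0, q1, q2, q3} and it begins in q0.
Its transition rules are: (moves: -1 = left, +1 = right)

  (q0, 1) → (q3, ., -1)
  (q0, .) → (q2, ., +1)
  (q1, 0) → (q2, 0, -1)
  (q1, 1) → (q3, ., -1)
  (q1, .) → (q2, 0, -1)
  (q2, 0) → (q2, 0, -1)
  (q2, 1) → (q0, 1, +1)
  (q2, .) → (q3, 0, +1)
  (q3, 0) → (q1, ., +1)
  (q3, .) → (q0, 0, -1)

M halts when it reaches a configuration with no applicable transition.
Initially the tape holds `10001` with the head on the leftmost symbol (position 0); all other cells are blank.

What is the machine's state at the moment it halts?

q0 | ..[1]0001   read 1 → write ., move -1, go to q3
q3 | .[.].0001   read . → write 0, move -1, go to q0
q0 | [.]0.0001   read . → write ., move +1, go to q2
q2 | .[0].0001   read 0 → write 0, move -1, go to q2
q2 | [.]0.0001   read . → write 0, move +1, go to q3
q3 | 0[0].0001   read 0 → write ., move +1, go to q1
q1 | 0.[.]0001   read . → write 0, move -1, go to q2
q2 | 0[.]00001   read . → write 0, move +1, go to q3
q3 | 00[0]0001   read 0 → write ., move +1, go to q1
q1 | 00.[0]001   read 0 → write 0, move -1, go to q2
q2 | 00[.]0001   read . → write 0, move +1, go to q3
q3 | 000[0]001   read 0 → write ., move +1, go to q1
q1 | 000.[0]01   read 0 → write 0, move -1, go to q2
q2 | 000[.]001   read . → write 0, move +1, go to q3
q3 | 0000[0]01   read 0 → write ., move +1, go to q1
q1 | 0000.[0]1   read 0 → write 0, move -1, go to q2
q2 | 0000[.]01   read . → write 0, move +1, go to q3
q3 | 00000[0]1   read 0 → write ., move +1, go to q1
q1 | 00000.[1]   read 1 → write ., move -1, go to q3
q3 | 00000[.].   read . → write 0, move -1, go to q0
q0 | 0000[0]0.
No transition is defined for (q0, 0); M halts in state q0.

q0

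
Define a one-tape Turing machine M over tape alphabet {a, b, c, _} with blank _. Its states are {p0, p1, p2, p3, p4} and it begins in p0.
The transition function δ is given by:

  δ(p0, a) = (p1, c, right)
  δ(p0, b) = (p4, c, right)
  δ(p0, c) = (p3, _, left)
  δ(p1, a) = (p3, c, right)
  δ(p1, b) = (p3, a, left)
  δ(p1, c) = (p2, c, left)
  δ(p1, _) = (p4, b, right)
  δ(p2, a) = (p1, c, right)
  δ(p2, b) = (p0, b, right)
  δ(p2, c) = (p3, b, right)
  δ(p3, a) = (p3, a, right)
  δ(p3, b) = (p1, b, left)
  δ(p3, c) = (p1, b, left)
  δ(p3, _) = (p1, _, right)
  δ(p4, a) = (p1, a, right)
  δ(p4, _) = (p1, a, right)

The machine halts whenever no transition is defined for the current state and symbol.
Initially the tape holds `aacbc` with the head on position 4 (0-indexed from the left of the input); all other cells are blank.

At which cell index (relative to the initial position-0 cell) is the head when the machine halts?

-1

state=p0 head=4 tape=_aacb[c]   (p0,c)→(p3,_,left)
state=p3 head=3 tape=_aac[b]_   (p3,b)→(p1,b,left)
state=p1 head=2 tape=_aa[c]b_   (p1,c)→(p2,c,left)
state=p2 head=1 tape=_a[a]cb_   (p2,a)→(p1,c,right)
state=p1 head=2 tape=_ac[c]b_   (p1,c)→(p2,c,left)
state=p2 head=1 tape=_a[c]cb_   (p2,c)→(p3,b,right)
state=p3 head=2 tape=_ab[c]b_   (p3,c)→(p1,b,left)
state=p1 head=1 tape=_a[b]bb_   (p1,b)→(p3,a,left)
state=p3 head=0 tape=_[a]abb_   (p3,a)→(p3,a,right)
state=p3 head=1 tape=_a[a]bb_   (p3,a)→(p3,a,right)
state=p3 head=2 tape=_aa[b]b_   (p3,b)→(p1,b,left)
state=p1 head=1 tape=_a[a]bb_   (p1,a)→(p3,c,right)
state=p3 head=2 tape=_ac[b]b_   (p3,b)→(p1,b,left)
state=p1 head=1 tape=_a[c]bb_   (p1,c)→(p2,c,left)
state=p2 head=0 tape=_[a]cbb_   (p2,a)→(p1,c,right)
state=p1 head=1 tape=_c[c]bb_   (p1,c)→(p2,c,left)
state=p2 head=0 tape=_[c]cbb_   (p2,c)→(p3,b,right)
state=p3 head=1 tape=_b[c]bb_   (p3,c)→(p1,b,left)
state=p1 head=0 tape=_[b]bbb_   (p1,b)→(p3,a,left)
state=p3 head=-1 tape=[_]abbb_   (p3,_)→(p1,_,right)
state=p1 head=0 tape=_[a]bbb_   (p1,a)→(p3,c,right)
state=p3 head=1 tape=_c[b]bb_   (p3,b)→(p1,b,left)
state=p1 head=0 tape=_[c]bbb_   (p1,c)→(p2,c,left)
state=p2 head=-1 tape=[_]cbbb_
At halt the head is at cell -1.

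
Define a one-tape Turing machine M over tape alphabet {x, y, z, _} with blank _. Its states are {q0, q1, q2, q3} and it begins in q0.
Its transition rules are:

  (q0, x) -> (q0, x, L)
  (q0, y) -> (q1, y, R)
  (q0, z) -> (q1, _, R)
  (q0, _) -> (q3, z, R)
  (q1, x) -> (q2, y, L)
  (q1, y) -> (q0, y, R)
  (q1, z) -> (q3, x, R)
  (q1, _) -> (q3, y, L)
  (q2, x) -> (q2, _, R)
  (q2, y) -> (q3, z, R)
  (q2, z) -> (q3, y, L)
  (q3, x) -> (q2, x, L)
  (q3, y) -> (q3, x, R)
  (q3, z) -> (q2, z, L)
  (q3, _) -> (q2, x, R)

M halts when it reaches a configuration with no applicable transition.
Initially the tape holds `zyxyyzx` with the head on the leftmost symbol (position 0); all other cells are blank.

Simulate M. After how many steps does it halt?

27

q0 | [z]yxyyzx   read z → write _, move R, go to q1
q1 | _[y]xyyzx   read y → write y, move R, go to q0
q0 | _y[x]yyzx   read x → write x, move L, go to q0
q0 | _[y]xyyzx   read y → write y, move R, go to q1
q1 | _y[x]yyzx   read x → write y, move L, go to q2
q2 | _[y]yyyzx   read y → write z, move R, go to q3
q3 | _z[y]yyzx   read y → write x, move R, go to q3
q3 | _zx[y]yzx   read y → write x, move R, go to q3
q3 | _zxx[y]zx   read y → write x, move R, go to q3
q3 | _zxxx[z]x   read z → write z, move L, go to q2
q2 | _zxx[x]zx   read x → write _, move R, go to q2
q2 | _zxx_[z]x   read z → write y, move L, go to q3
q3 | _zxx[_]yx   read _ → write x, move R, go to q2
q2 | _zxxx[y]x   read y → write z, move R, go to q3
q3 | _zxxxz[x]   read x → write x, move L, go to q2
q2 | _zxxx[z]x   read z → write y, move L, go to q3
q3 | _zxx[x]yx   read x → write x, move L, go to q2
q2 | _zx[x]xyx   read x → write _, move R, go to q2
q2 | _zx_[x]yx   read x → write _, move R, go to q2
q2 | _zx__[y]x   read y → write z, move R, go to q3
q3 | _zx__z[x]   read x → write x, move L, go to q2
q2 | _zx__[z]x   read z → write y, move L, go to q3
q3 | _zx_[_]yx   read _ → write x, move R, go to q2
q2 | _zx_x[y]x   read y → write z, move R, go to q3
q3 | _zx_xz[x]   read x → write x, move L, go to q2
q2 | _zx_x[z]x   read z → write y, move L, go to q3
q3 | _zx_[x]yx   read x → write x, move L, go to q2
q2 | _zx[_]xyx
M halts after 27 transitions.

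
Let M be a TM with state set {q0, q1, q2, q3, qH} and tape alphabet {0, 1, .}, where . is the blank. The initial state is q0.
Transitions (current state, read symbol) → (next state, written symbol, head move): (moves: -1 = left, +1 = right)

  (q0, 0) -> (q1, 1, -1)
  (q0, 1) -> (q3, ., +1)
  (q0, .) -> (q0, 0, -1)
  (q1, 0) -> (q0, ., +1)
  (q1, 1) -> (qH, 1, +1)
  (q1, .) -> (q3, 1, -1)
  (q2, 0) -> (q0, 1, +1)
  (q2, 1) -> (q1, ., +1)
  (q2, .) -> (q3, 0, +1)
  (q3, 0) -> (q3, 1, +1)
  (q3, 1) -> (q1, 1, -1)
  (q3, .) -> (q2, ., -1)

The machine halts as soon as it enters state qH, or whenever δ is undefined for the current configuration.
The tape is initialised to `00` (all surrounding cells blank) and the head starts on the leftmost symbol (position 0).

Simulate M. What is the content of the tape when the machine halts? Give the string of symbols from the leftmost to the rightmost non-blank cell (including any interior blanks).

1110

q0 | ...[0]0   read 0 → write 1, move -1, go to q1
q1 | ..[.]10   read . → write 1, move -1, go to q3
q3 | .[.]110   read . → write ., move -1, go to q2
q2 | [.].110   read . → write 0, move +1, go to q3
q3 | 0[.]110   read . → write ., move -1, go to q2
q2 | [0].110   read 0 → write 1, move +1, go to q0
q0 | 1[.]110   read . → write 0, move -1, go to q0
q0 | [1]0110   read 1 → write ., move +1, go to q3
q3 | .[0]110   read 0 → write 1, move +1, go to q3
q3 | .1[1]10   read 1 → write 1, move -1, go to q1
q1 | .[1]110   read 1 → write 1, move +1, go to qH
qH | .1[1]10
The non-blank tape span at halt is 1110.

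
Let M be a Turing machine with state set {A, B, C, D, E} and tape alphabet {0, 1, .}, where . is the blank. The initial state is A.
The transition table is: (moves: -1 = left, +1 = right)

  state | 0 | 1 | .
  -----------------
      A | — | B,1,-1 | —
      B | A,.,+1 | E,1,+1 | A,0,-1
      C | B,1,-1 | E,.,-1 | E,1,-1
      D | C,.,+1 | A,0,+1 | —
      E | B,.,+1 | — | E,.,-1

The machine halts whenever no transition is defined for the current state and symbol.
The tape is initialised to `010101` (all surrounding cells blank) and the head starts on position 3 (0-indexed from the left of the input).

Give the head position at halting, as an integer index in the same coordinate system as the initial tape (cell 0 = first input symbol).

state=A head=3 tape=.010[1]01   (A,1)→(B,1,-1)
state=B head=2 tape=.01[0]101   (B,0)→(A,.,+1)
state=A head=3 tape=.01.[1]01   (A,1)→(B,1,-1)
state=B head=2 tape=.01[.]101   (B,.)→(A,0,-1)
state=A head=1 tape=.0[1]0101   (A,1)→(B,1,-1)
state=B head=0 tape=.[0]10101   (B,0)→(A,.,+1)
state=A head=1 tape=..[1]0101   (A,1)→(B,1,-1)
state=B head=0 tape=.[.]10101   (B,.)→(A,0,-1)
state=A head=-1 tape=[.]010101
At halt the head is at cell -1.

-1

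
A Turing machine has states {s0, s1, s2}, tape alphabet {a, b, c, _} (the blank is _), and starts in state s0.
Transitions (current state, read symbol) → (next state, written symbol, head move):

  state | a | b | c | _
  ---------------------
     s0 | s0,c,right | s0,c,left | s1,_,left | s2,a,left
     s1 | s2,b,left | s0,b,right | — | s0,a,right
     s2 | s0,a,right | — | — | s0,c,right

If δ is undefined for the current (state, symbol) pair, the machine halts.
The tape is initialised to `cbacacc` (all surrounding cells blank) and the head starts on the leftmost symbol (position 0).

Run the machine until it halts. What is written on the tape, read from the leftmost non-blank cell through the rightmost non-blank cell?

s0 | ___[c]bacacc   read c → write _, move left, go to s1
s1 | __[_]_bacacc   read _ → write a, move right, go to s0
s0 | __a[_]bacacc   read _ → write a, move left, go to s2
s2 | __[a]abacacc   read a → write a, move right, go to s0
s0 | __a[a]bacacc   read a → write c, move right, go to s0
s0 | __ac[b]acacc   read b → write c, move left, go to s0
s0 | __a[c]cacacc   read c → write _, move left, go to s1
s1 | __[a]_cacacc   read a → write b, move left, go to s2
s2 | _[_]b_cacacc   read _ → write c, move right, go to s0
s0 | _c[b]_cacacc   read b → write c, move left, go to s0
s0 | _[c]c_cacacc   read c → write _, move left, go to s1
s1 | [_]_c_cacacc   read _ → write a, move right, go to s0
s0 | a[_]c_cacacc   read _ → write a, move left, go to s2
s2 | [a]ac_cacacc   read a → write a, move right, go to s0
s0 | a[a]c_cacacc   read a → write c, move right, go to s0
s0 | ac[c]_cacacc   read c → write _, move left, go to s1
s1 | a[c]__cacacc
The non-blank tape span at halt is ac__cacacc.

ac__cacacc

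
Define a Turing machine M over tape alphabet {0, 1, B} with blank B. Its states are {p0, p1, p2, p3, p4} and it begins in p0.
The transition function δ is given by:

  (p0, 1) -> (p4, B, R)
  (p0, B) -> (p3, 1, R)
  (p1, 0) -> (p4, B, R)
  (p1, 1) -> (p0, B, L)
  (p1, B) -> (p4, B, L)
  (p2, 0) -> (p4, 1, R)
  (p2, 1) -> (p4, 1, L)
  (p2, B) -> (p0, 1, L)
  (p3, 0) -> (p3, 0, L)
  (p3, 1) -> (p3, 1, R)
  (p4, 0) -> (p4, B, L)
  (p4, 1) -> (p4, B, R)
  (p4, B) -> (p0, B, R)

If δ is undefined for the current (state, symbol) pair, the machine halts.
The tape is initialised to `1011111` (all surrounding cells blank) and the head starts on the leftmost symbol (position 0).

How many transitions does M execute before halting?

p0 | [1]011111B   read 1 → write B, move R, go to p4
p4 | B[0]11111B   read 0 → write B, move L, go to p4
p4 | [B]B11111B   read B → write B, move R, go to p0
p0 | B[B]11111B   read B → write 1, move R, go to p3
p3 | B1[1]1111B   read 1 → write 1, move R, go to p3
p3 | B11[1]111B   read 1 → write 1, move R, go to p3
p3 | B111[1]11B   read 1 → write 1, move R, go to p3
p3 | B1111[1]1B   read 1 → write 1, move R, go to p3
p3 | B11111[1]B   read 1 → write 1, move R, go to p3
p3 | B111111[B]
M halts after 9 transitions.

9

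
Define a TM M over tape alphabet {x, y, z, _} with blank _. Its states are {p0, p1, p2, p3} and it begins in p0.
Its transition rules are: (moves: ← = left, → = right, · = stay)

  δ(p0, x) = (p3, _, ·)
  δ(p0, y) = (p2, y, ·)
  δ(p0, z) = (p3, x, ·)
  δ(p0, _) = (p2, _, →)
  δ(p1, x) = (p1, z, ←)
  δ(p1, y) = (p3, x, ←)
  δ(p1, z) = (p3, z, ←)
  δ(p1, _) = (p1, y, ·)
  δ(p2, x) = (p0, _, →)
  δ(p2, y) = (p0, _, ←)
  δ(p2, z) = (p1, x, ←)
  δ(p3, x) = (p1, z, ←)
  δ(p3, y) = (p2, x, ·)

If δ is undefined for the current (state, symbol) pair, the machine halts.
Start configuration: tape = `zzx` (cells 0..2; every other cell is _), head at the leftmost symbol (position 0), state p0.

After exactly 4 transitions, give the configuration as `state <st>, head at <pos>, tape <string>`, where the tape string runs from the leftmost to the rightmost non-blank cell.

p0 | __[z]zx   read z → write x, move ·, go to p3
p3 | __[x]zx   read x → write z, move ←, go to p1
p1 | _[_]zzx   read _ → write y, move ·, go to p1
p1 | _[y]zzx   read y → write x, move ←, go to p3
p3 | [_]xzzx
After 4 steps: state p3, head at -2, tape xzzx.

state p3, head at -2, tape xzzx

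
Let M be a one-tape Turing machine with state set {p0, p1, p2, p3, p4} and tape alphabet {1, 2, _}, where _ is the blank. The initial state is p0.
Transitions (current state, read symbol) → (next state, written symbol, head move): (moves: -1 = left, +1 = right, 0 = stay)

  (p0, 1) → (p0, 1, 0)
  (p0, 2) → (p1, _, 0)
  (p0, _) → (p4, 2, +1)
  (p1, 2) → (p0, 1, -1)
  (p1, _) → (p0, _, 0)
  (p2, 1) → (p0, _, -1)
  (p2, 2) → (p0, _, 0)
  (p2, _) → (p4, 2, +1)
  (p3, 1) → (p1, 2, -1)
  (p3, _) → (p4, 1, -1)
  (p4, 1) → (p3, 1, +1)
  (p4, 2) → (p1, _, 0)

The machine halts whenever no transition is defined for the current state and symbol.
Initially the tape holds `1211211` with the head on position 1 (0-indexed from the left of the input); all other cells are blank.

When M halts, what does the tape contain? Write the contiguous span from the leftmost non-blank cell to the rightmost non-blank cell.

1212211

p0 | 1[2]11211   read 2 → write _, move 0, go to p1
p1 | 1[_]11211   read _ → write _, move 0, go to p0
p0 | 1[_]11211   read _ → write 2, move +1, go to p4
p4 | 12[1]1211   read 1 → write 1, move +1, go to p3
p3 | 121[1]211   read 1 → write 2, move -1, go to p1
p1 | 12[1]2211
The non-blank tape span at halt is 1212211.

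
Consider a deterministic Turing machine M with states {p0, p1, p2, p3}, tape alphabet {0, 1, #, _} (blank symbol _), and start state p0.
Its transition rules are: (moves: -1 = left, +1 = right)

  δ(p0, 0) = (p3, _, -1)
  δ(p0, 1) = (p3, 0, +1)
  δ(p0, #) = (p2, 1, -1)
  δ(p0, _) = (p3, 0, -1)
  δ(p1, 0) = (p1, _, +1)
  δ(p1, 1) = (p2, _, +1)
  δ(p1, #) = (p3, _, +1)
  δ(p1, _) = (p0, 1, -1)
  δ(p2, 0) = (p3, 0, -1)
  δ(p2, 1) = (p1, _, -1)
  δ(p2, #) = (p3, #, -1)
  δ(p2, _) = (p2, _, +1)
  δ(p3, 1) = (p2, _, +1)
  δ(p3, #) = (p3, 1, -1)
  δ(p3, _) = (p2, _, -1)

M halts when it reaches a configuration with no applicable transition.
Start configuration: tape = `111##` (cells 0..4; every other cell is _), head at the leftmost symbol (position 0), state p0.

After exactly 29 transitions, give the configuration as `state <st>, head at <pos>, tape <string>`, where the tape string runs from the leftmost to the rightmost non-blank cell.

state p2, head at -3, tape 01__##

p0 | ___[1]11##   read 1 → write 0, move +1, go to p3
p3 | ___0[1]1##   read 1 → write _, move +1, go to p2
p2 | ___0_[1]##   read 1 → write _, move -1, go to p1
p1 | ___0[_]_##   read _ → write 1, move -1, go to p0
p0 | ___[0]1_##   read 0 → write _, move -1, go to p3
p3 | __[_]_1_##   read _ → write _, move -1, go to p2
p2 | _[_]__1_##   read _ → write _, move +1, go to p2
p2 | __[_]_1_##   read _ → write _, move +1, go to p2
p2 | ___[_]1_##   read _ → write _, move +1, go to p2
p2 | ____[1]_##   read 1 → write _, move -1, go to p1
p1 | ___[_]__##   read _ → write 1, move -1, go to p0
p0 | __[_]1__##   read _ → write 0, move -1, go to p3
p3 | _[_]01__##   read _ → write _, move -1, go to p2
p2 | [_]_01__##   read _ → write _, move +1, go to p2
p2 | _[_]01__##   read _ → write _, move +1, go to p2
p2 | __[0]1__##   read 0 → write 0, move -1, go to p3
p3 | _[_]01__##   read _ → write _, move -1, go to p2
p2 | [_]_01__##   read _ → write _, move +1, go to p2
p2 | _[_]01__##   read _ → write _, move +1, go to p2
p2 | __[0]1__##   read 0 → write 0, move -1, go to p3
p3 | _[_]01__##   read _ → write _, move -1, go to p2
p2 | [_]_01__##   read _ → write _, move +1, go to p2
p2 | _[_]01__##   read _ → write _, move +1, go to p2
p2 | __[0]1__##   read 0 → write 0, move -1, go to p3
p3 | _[_]01__##   read _ → write _, move -1, go to p2
p2 | [_]_01__##   read _ → write _, move +1, go to p2
p2 | _[_]01__##   read _ → write _, move +1, go to p2
p2 | __[0]1__##   read 0 → write 0, move -1, go to p3
p3 | _[_]01__##   read _ → write _, move -1, go to p2
p2 | [_]_01__##
After 29 steps: state p2, head at -3, tape 01__##.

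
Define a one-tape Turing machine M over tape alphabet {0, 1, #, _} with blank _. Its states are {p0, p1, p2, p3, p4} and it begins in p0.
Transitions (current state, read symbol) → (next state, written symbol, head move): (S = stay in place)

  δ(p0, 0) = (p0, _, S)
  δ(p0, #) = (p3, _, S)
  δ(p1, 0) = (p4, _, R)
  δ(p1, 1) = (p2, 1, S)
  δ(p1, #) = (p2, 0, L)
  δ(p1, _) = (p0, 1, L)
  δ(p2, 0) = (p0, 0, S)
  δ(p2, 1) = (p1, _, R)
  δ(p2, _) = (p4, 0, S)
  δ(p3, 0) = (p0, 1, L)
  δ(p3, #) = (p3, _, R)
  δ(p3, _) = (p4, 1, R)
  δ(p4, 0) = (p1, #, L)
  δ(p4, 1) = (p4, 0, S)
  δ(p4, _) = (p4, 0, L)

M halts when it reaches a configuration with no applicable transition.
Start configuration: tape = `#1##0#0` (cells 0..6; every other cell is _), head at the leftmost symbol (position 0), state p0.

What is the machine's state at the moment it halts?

p0

p0 | __[#]1##0#0   read # → write _, move S, go to p3
p3 | __[_]1##0#0   read _ → write 1, move R, go to p4
p4 | __1[1]##0#0   read 1 → write 0, move S, go to p4
p4 | __1[0]##0#0   read 0 → write #, move L, go to p1
p1 | __[1]###0#0   read 1 → write 1, move S, go to p2
p2 | __[1]###0#0   read 1 → write _, move R, go to p1
p1 | ___[#]##0#0   read # → write 0, move L, go to p2
p2 | __[_]0##0#0   read _ → write 0, move S, go to p4
p4 | __[0]0##0#0   read 0 → write #, move L, go to p1
p1 | _[_]#0##0#0   read _ → write 1, move L, go to p0
p0 | [_]1#0##0#0
No transition is defined for (p0, _); M halts in state p0.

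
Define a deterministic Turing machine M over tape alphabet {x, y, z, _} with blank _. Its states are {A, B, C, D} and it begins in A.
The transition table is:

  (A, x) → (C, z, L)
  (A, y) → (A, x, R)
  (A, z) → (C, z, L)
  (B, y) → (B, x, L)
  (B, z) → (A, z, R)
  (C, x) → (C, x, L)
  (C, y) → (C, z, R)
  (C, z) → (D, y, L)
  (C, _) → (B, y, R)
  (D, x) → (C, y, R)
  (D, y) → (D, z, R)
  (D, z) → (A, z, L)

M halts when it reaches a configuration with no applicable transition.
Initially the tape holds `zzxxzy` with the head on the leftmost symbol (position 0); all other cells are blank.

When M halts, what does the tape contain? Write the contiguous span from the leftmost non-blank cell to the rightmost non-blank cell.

A | __[z]zxxzy   read z → write z, move L, go to C
C | _[_]zzxxzy   read _ → write y, move R, go to B
B | _y[z]zxxzy   read z → write z, move R, go to A
A | _yz[z]xxzy   read z → write z, move L, go to C
C | _y[z]zxxzy   read z → write y, move L, go to D
D | _[y]yzxxzy   read y → write z, move R, go to D
D | _z[y]zxxzy   read y → write z, move R, go to D
D | _zz[z]xxzy   read z → write z, move L, go to A
A | _z[z]zxxzy   read z → write z, move L, go to C
C | _[z]zzxxzy   read z → write y, move L, go to D
D | [_]yzzxxzy
The non-blank tape span at halt is yzzxxzy.

yzzxxzy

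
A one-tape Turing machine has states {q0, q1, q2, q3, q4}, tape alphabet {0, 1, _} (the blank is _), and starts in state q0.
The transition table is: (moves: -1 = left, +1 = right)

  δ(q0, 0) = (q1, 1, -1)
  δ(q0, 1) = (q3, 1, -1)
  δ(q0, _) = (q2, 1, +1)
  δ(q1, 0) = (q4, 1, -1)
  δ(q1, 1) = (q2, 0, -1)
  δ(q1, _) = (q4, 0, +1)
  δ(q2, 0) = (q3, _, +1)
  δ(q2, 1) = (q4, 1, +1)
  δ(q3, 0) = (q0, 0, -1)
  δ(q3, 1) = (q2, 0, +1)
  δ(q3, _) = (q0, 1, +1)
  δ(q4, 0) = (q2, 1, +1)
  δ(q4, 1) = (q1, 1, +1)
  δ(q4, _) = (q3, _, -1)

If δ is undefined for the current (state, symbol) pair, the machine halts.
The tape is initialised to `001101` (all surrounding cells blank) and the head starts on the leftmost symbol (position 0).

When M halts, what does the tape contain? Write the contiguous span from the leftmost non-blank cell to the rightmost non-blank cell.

0111110

state=q0 head=0 tape=_[0]01101_   (q0,0)→(q1,1,-1)
state=q1 head=-1 tape=[_]101101_   (q1,_)→(q4,0,+1)
state=q4 head=0 tape=0[1]01101_   (q4,1)→(q1,1,+1)
state=q1 head=1 tape=01[0]1101_   (q1,0)→(q4,1,-1)
state=q4 head=0 tape=0[1]11101_   (q4,1)→(q1,1,+1)
state=q1 head=1 tape=01[1]1101_   (q1,1)→(q2,0,-1)
state=q2 head=0 tape=0[1]01101_   (q2,1)→(q4,1,+1)
state=q4 head=1 tape=01[0]1101_   (q4,0)→(q2,1,+1)
state=q2 head=2 tape=011[1]101_   (q2,1)→(q4,1,+1)
state=q4 head=3 tape=0111[1]01_   (q4,1)→(q1,1,+1)
state=q1 head=4 tape=01111[0]1_   (q1,0)→(q4,1,-1)
state=q4 head=3 tape=0111[1]11_   (q4,1)→(q1,1,+1)
state=q1 head=4 tape=01111[1]1_   (q1,1)→(q2,0,-1)
state=q2 head=3 tape=0111[1]01_   (q2,1)→(q4,1,+1)
state=q4 head=4 tape=01111[0]1_   (q4,0)→(q2,1,+1)
state=q2 head=5 tape=011111[1]_   (q2,1)→(q4,1,+1)
state=q4 head=6 tape=0111111[_]   (q4,_)→(q3,_,-1)
state=q3 head=5 tape=011111[1]_   (q3,1)→(q2,0,+1)
state=q2 head=6 tape=0111110[_]
The non-blank tape span at halt is 0111110.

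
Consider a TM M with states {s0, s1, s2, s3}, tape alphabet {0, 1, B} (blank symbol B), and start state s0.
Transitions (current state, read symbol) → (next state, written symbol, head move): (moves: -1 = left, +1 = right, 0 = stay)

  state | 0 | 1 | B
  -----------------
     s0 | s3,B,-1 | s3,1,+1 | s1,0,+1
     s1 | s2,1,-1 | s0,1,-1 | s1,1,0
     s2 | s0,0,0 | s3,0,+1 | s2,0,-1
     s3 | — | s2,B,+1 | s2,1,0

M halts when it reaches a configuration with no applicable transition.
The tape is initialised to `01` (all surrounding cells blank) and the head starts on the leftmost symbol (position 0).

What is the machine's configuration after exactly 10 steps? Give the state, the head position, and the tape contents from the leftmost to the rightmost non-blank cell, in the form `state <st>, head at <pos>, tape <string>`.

state=s0 head=0 tape=B[0]1B   (s0,0)→(s3,B,-1)
state=s3 head=-1 tape=[B]B1B   (s3,B)→(s2,1,0)
state=s2 head=-1 tape=[1]B1B   (s2,1)→(s3,0,+1)
state=s3 head=0 tape=0[B]1B   (s3,B)→(s2,1,0)
state=s2 head=0 tape=0[1]1B   (s2,1)→(s3,0,+1)
state=s3 head=1 tape=00[1]B   (s3,1)→(s2,B,+1)
state=s2 head=2 tape=00B[B]   (s2,B)→(s2,0,-1)
state=s2 head=1 tape=00[B]0   (s2,B)→(s2,0,-1)
state=s2 head=0 tape=0[0]00   (s2,0)→(s0,0,0)
state=s0 head=0 tape=0[0]00   (s0,0)→(s3,B,-1)
state=s3 head=-1 tape=[0]B00
After 10 steps: state s3, head at -1, tape 0B00.

state s3, head at -1, tape 0B00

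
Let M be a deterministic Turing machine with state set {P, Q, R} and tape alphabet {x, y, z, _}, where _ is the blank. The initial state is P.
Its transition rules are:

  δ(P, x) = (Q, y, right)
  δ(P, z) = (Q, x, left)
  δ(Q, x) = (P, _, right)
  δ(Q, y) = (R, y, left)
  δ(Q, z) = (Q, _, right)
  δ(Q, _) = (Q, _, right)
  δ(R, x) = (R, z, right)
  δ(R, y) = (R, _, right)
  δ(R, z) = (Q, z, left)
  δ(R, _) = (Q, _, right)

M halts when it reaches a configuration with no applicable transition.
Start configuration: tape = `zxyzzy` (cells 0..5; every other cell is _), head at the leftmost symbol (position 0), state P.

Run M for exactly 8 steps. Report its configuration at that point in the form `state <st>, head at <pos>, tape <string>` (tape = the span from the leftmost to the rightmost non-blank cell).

state=P head=0 tape=_[z]xyzzy   (P,z)→(Q,x,left)
state=Q head=-1 tape=[_]xxyzzy   (Q,_)→(Q,_,right)
state=Q head=0 tape=_[x]xyzzy   (Q,x)→(P,_,right)
state=P head=1 tape=__[x]yzzy   (P,x)→(Q,y,right)
state=Q head=2 tape=__y[y]zzy   (Q,y)→(R,y,left)
state=R head=1 tape=__[y]yzzy   (R,y)→(R,_,right)
state=R head=2 tape=___[y]zzy   (R,y)→(R,_,right)
state=R head=3 tape=____[z]zy   (R,z)→(Q,z,left)
state=Q head=2 tape=___[_]zzy
After 8 steps: state Q, head at 2, tape zzy.

state Q, head at 2, tape zzy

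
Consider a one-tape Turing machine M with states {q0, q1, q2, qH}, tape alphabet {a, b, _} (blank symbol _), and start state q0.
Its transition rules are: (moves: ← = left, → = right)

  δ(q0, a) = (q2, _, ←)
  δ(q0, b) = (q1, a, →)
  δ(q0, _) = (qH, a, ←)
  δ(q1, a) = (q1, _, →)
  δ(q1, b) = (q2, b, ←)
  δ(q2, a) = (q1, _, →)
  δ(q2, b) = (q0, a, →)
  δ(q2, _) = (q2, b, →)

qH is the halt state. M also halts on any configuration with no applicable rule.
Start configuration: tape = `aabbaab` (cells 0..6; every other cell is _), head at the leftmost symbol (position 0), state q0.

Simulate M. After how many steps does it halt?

14

q0 | _[a]abbaab_   read a → write _, move ←, go to q2
q2 | [_]_abbaab_   read _ → write b, move →, go to q2
q2 | b[_]abbaab_   read _ → write b, move →, go to q2
q2 | bb[a]bbaab_   read a → write _, move →, go to q1
q1 | bb_[b]baab_   read b → write b, move ←, go to q2
q2 | bb[_]bbaab_   read _ → write b, move →, go to q2
q2 | bbb[b]baab_   read b → write a, move →, go to q0
q0 | bbba[b]aab_   read b → write a, move →, go to q1
q1 | bbbaa[a]ab_   read a → write _, move →, go to q1
q1 | bbbaa_[a]b_   read a → write _, move →, go to q1
q1 | bbbaa__[b]_   read b → write b, move ←, go to q2
q2 | bbbaa_[_]b_   read _ → write b, move →, go to q2
q2 | bbbaa_b[b]_   read b → write a, move →, go to q0
q0 | bbbaa_ba[_]   read _ → write a, move ←, go to qH
qH | bbbaa_b[a]a
M halts after 14 transitions.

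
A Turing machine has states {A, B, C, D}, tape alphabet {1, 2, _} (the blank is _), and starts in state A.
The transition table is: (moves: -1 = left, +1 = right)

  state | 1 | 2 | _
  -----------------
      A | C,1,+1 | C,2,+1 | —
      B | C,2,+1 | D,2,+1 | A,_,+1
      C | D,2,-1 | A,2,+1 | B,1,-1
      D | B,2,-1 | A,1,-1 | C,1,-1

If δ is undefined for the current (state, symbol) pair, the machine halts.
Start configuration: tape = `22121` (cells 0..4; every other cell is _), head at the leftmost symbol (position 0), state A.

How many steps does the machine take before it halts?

23

state=A head=0 tape=_[2]2121_   (A,2)→(C,2,+1)
state=C head=1 tape=_2[2]121_   (C,2)→(A,2,+1)
state=A head=2 tape=_22[1]21_   (A,1)→(C,1,+1)
state=C head=3 tape=_221[2]1_   (C,2)→(A,2,+1)
state=A head=4 tape=_2212[1]_   (A,1)→(C,1,+1)
state=C head=5 tape=_22121[_]   (C,_)→(B,1,-1)
state=B head=4 tape=_2212[1]1   (B,1)→(C,2,+1)
state=C head=5 tape=_22122[1]   (C,1)→(D,2,-1)
state=D head=4 tape=_2212[2]2   (D,2)→(A,1,-1)
state=A head=3 tape=_221[2]12   (A,2)→(C,2,+1)
state=C head=4 tape=_2212[1]2   (C,1)→(D,2,-1)
state=D head=3 tape=_221[2]22   (D,2)→(A,1,-1)
state=A head=2 tape=_22[1]122   (A,1)→(C,1,+1)
state=C head=3 tape=_221[1]22   (C,1)→(D,2,-1)
state=D head=2 tape=_22[1]222   (D,1)→(B,2,-1)
state=B head=1 tape=_2[2]2222   (B,2)→(D,2,+1)
state=D head=2 tape=_22[2]222   (D,2)→(A,1,-1)
state=A head=1 tape=_2[2]1222   (A,2)→(C,2,+1)
state=C head=2 tape=_22[1]222   (C,1)→(D,2,-1)
state=D head=1 tape=_2[2]2222   (D,2)→(A,1,-1)
state=A head=0 tape=_[2]12222   (A,2)→(C,2,+1)
state=C head=1 tape=_2[1]2222   (C,1)→(D,2,-1)
state=D head=0 tape=_[2]22222   (D,2)→(A,1,-1)
state=A head=-1 tape=[_]122222
M halts after 23 transitions.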